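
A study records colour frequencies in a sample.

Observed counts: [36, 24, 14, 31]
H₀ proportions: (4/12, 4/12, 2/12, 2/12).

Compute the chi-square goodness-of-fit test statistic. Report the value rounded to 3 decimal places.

n = 105; E_i = n·p_i = [35.00, 35.00, 17.50, 17.50]
χ² = (36−35.00)²/35.00 + (24−35.00)²/35.00 + (14−17.50)²/17.50 + (31−17.50)²/17.50 = 14.6000
df = 3

test statistic = 14.600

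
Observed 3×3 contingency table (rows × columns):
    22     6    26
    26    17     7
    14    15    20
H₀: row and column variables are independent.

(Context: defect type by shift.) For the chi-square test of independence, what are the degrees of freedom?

degrees of freedom = 4

df = (r−1)(c−1) = (3−1)·(3−1) = 4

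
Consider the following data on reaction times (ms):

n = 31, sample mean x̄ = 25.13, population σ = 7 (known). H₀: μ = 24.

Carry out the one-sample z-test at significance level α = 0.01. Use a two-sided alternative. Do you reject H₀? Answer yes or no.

SE = σ/√n = 7/√31 = 1.2572
z = (x̄−μ₀)/SE = (25.13−24)/1.2572 = 0.8988
p-value (two-sided) = 0.36876
At α=0.01: p ≥ α → fail to reject H₀

reject H₀: no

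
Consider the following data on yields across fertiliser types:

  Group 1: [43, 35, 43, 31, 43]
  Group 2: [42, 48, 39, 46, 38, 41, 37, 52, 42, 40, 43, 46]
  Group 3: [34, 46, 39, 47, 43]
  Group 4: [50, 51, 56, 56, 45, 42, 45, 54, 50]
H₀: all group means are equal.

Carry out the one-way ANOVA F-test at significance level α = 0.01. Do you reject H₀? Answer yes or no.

Group means [39.00, 42.83, 41.80, 49.89], grand mean 44.097
SSB = Σnᵢ(x̄ᵢ−x̄)² = 477.354; SSW = ΣΣ(x−x̄ᵢ)² = 661.356
MSB = 477.354/3 = 159.1180; MSW = 661.356/27 = 24.4947
F = MSB/MSW = 6.4960
df = (3, 27)
p-value (upper-tail) = 0.00188
At α=0.01: p < α → reject H₀

reject H₀: yes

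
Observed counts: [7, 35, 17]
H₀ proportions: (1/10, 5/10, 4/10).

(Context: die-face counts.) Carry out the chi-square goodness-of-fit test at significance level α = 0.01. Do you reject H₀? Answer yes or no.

n = 59; E_i = n·p_i = [5.90, 29.50, 23.60]
χ² = (7−5.90)²/5.90 + (35−29.50)²/29.50 + (17−23.60)²/23.60 = 3.0763
df = 2
p-value (upper-tail) = 0.21478
At α=0.01: p ≥ α → fail to reject H₀

reject H₀: no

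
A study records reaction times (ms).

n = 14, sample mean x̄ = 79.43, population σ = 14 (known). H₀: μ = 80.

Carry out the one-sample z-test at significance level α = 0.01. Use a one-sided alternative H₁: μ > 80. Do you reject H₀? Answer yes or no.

reject H₀: no

SE = σ/√n = 14/√14 = 3.7417
z = (x̄−μ₀)/SE = (79.43−80)/3.7417 = -0.1523
p-value (one-sided, H₁ greater) = 0.56054
At α=0.01: p ≥ α → fail to reject H₀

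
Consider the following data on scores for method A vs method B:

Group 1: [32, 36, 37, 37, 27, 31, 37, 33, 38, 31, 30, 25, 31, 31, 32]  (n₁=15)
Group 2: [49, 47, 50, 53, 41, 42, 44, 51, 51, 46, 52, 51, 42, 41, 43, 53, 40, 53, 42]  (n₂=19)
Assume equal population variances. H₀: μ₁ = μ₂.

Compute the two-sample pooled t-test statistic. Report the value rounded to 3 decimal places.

x̄₁=32.533, s₁=3.833, n₁=15
x̄₂=46.895, s₂=4.806, n₂=19
s_p² = [14·3.833² + 18·4.806²]/32 = 19.4226
SE = √(s_p²·(1/15+1/19)) = 1.5222
t = (32.533−46.895)/1.5222 = -9.4347
df = 32

test statistic = -9.435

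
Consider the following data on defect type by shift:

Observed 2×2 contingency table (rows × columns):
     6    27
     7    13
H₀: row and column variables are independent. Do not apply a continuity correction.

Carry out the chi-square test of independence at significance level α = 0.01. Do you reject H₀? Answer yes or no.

reject H₀: no

Row totals [33, 20], col totals [13, 40], n=53
χ² = (6−8.09)²/8.09 + (27−24.91)²/24.91 + (7−4.91)²/4.91 + (13−15.09)²/15.09 = 1.9027
df = 1
p-value (upper-tail) = 0.16777
At α=0.01: p ≥ α → fail to reject H₀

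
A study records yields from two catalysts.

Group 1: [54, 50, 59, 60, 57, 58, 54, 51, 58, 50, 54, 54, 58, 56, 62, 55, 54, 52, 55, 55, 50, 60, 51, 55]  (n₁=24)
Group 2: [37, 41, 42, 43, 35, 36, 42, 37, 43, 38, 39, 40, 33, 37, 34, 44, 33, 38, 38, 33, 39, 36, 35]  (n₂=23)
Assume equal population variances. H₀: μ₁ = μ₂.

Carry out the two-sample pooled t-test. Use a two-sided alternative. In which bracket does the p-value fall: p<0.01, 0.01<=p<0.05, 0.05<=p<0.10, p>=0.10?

p-value bracket: p<0.01

x̄₁=55.083, s₁=3.412, n₁=24
x̄₂=37.957, s₂=3.391, n₂=23
s_p² = [23·3.412² + 22·3.391²]/45 = 11.5731
SE = √(s_p²·(1/24+1/23)) = 0.9927
t = (55.083−37.957)/0.9927 = 17.2533
df = 45
p-value (two-sided) = 0.00000
→ bracket: p<0.01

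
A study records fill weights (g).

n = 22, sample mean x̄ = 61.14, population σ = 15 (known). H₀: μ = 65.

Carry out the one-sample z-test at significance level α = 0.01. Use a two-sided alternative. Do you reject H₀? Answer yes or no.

reject H₀: no

SE = σ/√n = 15/√22 = 3.1980
z = (x̄−μ₀)/SE = (61.14−65)/3.1980 = -1.2070
p-value (two-sided) = 0.22743
At α=0.01: p ≥ α → fail to reject H₀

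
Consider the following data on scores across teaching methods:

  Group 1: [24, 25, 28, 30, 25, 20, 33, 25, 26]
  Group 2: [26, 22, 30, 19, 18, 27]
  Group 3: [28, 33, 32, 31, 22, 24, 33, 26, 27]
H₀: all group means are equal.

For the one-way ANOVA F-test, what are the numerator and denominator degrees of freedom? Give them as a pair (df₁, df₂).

degrees of freedom = [2, 21]

k = 3 groups, N = 24 total
df = (k−1, N−k) = (3−1, 24−3) = (2, 21)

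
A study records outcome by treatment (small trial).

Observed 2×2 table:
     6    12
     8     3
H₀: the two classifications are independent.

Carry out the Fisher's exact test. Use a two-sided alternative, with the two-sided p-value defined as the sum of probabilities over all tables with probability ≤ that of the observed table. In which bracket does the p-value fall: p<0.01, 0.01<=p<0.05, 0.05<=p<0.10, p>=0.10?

Margins: r₁=18, r₂=11, c₁=14, c₂=15, n=29
p_obs = C(18,6)·C(11,8)/C(29,14); sum pmf over tables with pmf ≤ p_obs
p-value (two-sided) = 0.06043
→ bracket: 0.05<=p<0.10

p-value bracket: 0.05<=p<0.10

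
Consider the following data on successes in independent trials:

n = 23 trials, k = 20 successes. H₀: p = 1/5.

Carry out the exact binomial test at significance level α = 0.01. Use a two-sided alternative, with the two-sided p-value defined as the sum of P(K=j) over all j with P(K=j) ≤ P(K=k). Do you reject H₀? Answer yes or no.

reject H₀: yes

Exact binomial: n=23, k=20, p₀=1/5=0.2000
P(X=j) = C(n,j)·p₀^j·(1−p₀)^(n−j); p = Σ P(X=j) over j with P(X=j) ≤ P(X=20)
p-value (two-sided) = 0.00000
At α=0.01: p < α → reject H₀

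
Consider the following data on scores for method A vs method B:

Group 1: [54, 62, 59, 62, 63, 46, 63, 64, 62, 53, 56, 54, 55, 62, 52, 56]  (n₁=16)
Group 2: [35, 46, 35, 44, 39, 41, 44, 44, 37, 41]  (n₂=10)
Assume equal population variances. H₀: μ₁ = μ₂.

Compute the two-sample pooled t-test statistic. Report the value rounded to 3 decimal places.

x̄₁=57.688, s₁=5.186, n₁=16
x̄₂=40.600, s₂=3.978, n₂=10
s_p² = [15·5.186² + 9·3.978²]/24 = 22.7432
SE = √(s_p²·(1/16+1/10)) = 1.9224
t = (57.688−40.600)/1.9224 = 8.8884
df = 24

test statistic = 8.888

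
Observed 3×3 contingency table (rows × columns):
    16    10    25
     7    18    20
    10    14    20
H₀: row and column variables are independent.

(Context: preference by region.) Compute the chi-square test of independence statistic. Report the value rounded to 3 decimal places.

test statistic = 6.062

Row totals [51, 45, 44], col totals [33, 42, 65], n=140
χ² = (16−12.02)²/12.02 + (10−15.30)²/15.30 + (25−23.68)²/23.68 + (7−10.61)²/10.61 + (18−13.50)²/13.50 + (20−20.89)²/20.89 + (10−10.37)²/10.37 + (14−13.20)²/13.20 + (20−20.43)²/20.43 = 6.0620
df = 4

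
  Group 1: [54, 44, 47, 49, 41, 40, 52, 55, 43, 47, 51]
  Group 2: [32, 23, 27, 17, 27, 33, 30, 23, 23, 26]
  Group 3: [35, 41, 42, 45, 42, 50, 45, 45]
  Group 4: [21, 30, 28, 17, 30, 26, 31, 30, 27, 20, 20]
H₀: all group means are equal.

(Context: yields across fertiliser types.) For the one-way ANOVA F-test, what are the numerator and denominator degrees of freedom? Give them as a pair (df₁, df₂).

k = 4 groups, N = 40 total
df = (k−1, N−k) = (4−1, 40−4) = (3, 36)

degrees of freedom = [3, 36]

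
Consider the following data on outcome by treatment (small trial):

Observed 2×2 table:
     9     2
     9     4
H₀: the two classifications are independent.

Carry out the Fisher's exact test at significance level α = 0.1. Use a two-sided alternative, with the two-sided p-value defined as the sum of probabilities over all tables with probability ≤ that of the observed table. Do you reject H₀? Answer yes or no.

reject H₀: no

Margins: r₁=11, r₂=13, c₁=18, c₂=6, n=24
p_obs = C(11,9)·C(13,9)/C(24,18); sum pmf over tables with pmf ≤ p_obs
p-value (two-sided) = 0.64940
At α=0.1: p ≥ α → fail to reject H₀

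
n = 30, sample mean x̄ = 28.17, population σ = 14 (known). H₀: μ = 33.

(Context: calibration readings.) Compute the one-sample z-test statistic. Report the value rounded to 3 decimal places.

SE = σ/√n = 14/√30 = 2.5560
z = (x̄−μ₀)/SE = (28.17−33)/2.5560 = -1.8896

test statistic = -1.890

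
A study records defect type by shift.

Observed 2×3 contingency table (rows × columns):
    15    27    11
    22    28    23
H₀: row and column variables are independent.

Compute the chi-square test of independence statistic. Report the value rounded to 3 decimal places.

test statistic = 2.465

Row totals [53, 73], col totals [37, 55, 34], n=126
χ² = (15−15.56)²/15.56 + (27−23.13)²/23.13 + (11−14.30)²/14.30 + (22−21.44)²/21.44 + (28−31.87)²/31.87 + (23−19.70)²/19.70 = 2.4653
df = 2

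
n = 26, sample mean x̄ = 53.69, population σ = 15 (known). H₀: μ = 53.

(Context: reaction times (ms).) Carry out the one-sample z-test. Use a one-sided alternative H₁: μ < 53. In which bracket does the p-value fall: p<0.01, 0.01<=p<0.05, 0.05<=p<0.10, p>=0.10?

SE = σ/√n = 15/√26 = 2.9417
z = (x̄−μ₀)/SE = (53.69−53)/2.9417 = 0.2346
p-value (one-sided, H₁ less) = 0.59272
→ bracket: p>=0.10

p-value bracket: p>=0.10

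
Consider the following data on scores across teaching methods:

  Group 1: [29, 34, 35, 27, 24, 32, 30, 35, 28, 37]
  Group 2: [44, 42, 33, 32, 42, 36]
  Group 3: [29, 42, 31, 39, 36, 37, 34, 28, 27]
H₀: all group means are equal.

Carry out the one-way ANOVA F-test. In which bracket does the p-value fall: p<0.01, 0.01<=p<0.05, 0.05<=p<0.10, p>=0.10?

p-value bracket: 0.01<=p<0.05

Group means [31.10, 38.17, 33.67], grand mean 33.720
SSB = Σnᵢ(x̄ᵢ−x̄)² = 187.307; SSW = ΣΣ(x−x̄ᵢ)² = 509.733
MSB = 187.307/2 = 93.6533; MSW = 509.733/22 = 23.1697
F = MSB/MSW = 4.0421
df = (2, 22)
p-value (upper-tail) = 0.03198
→ bracket: 0.01<=p<0.05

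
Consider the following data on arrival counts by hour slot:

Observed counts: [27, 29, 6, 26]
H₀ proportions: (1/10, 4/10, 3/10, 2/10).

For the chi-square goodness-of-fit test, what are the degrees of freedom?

degrees of freedom = 3

df = k − 1 = 4 − 1 = 3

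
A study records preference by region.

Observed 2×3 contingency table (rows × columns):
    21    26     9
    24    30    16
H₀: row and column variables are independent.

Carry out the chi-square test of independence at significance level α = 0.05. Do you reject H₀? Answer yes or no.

reject H₀: no

Row totals [56, 70], col totals [45, 56, 25], n=126
χ² = (21−20.00)²/20.00 + (26−24.89)²/24.89 + (9−11.11)²/11.11 + (24−25.00)²/25.00 + (30−31.11)²/31.11 + (16−13.89)²/13.89 = 0.9013
df = 2
p-value (upper-tail) = 0.63722
At α=0.05: p ≥ α → fail to reject H₀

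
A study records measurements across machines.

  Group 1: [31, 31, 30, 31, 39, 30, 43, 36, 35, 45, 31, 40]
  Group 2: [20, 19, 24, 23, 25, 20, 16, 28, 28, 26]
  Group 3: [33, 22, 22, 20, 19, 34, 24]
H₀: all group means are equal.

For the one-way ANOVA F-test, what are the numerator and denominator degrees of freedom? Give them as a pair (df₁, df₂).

k = 3 groups, N = 29 total
df = (k−1, N−k) = (3−1, 29−3) = (2, 26)

degrees of freedom = [2, 26]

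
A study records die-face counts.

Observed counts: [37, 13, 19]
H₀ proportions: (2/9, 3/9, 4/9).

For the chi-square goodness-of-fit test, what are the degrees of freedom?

df = k − 1 = 3 − 1 = 2

degrees of freedom = 2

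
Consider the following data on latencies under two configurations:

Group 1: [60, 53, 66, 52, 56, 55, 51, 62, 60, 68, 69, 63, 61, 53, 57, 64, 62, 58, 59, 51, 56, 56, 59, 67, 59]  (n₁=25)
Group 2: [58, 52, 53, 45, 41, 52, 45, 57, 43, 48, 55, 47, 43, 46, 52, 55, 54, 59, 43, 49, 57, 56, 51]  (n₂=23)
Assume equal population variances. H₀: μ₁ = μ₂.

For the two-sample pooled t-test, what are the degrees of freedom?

degrees of freedom = 46

df = n₁ + n₂ − 2 = 25 + 23 − 2 = 46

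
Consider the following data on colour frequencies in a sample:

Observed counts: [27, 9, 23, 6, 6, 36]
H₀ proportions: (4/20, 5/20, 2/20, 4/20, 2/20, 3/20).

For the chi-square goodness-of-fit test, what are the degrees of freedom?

df = k − 1 = 6 − 1 = 5

degrees of freedom = 5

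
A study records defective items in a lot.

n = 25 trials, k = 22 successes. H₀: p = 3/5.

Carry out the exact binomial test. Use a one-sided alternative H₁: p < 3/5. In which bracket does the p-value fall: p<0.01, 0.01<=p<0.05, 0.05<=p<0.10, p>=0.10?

p-value bracket: p>=0.10

Exact binomial: n=25, k=22, p₀=3/5=0.6000
P(X≤22) from Σ C(n,i)·p₀^i·(1−p₀)^(n−i)
p-value (one-sided, H₁ less) = 0.99957
→ bracket: p>=0.10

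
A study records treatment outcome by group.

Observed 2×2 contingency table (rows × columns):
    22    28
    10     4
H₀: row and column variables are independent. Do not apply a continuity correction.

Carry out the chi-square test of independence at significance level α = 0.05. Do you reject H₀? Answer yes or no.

reject H₀: no

Row totals [50, 14], col totals [32, 32], n=64
χ² = (22−25.00)²/25.00 + (28−25.00)²/25.00 + (10−7.00)²/7.00 + (4−7.00)²/7.00 = 3.2914
df = 1
p-value (upper-tail) = 0.06964
At α=0.05: p ≥ α → fail to reject H₀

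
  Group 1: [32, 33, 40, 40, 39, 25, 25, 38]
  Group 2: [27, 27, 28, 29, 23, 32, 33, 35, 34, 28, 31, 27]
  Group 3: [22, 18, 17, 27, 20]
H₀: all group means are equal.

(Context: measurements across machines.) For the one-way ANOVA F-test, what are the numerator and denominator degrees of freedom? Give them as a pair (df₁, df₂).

k = 3 groups, N = 25 total
df = (k−1, N−k) = (3−1, 25−3) = (2, 22)

degrees of freedom = [2, 22]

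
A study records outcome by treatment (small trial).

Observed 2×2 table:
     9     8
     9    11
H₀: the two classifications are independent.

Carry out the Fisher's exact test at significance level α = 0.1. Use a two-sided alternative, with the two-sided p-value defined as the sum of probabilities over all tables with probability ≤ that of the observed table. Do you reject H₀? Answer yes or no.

reject H₀: no

Margins: r₁=17, r₂=20, c₁=18, c₂=19, n=37
p_obs = C(17,9)·C(20,9)/C(37,18); sum pmf over tables with pmf ≤ p_obs
p-value (two-sided) = 0.74585
At α=0.1: p ≥ α → fail to reject H₀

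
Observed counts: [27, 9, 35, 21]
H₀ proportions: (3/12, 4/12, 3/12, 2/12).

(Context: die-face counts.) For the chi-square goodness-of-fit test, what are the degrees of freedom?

degrees of freedom = 3

df = k − 1 = 4 − 1 = 3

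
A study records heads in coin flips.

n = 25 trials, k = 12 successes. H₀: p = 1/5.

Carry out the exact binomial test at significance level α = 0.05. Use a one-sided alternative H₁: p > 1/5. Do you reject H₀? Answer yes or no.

Exact binomial: n=25, k=12, p₀=1/5=0.2000
P(X≥12) from Σ C(n,i)·p₀^i·(1−p₀)^(n−i)
p-value (one-sided, H₁ greater) = 0.00154
At α=0.05: p < α → reject H₀

reject H₀: yes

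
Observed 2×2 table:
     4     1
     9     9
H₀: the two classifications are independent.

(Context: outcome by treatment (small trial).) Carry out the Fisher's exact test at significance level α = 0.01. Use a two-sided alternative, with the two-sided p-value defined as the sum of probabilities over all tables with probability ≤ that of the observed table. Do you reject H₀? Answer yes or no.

reject H₀: no

Margins: r₁=5, r₂=18, c₁=13, c₂=10, n=23
p_obs = C(5,4)·C(18,9)/C(23,13); sum pmf over tables with pmf ≤ p_obs
p-value (two-sided) = 0.33936
At α=0.01: p ≥ α → fail to reject H₀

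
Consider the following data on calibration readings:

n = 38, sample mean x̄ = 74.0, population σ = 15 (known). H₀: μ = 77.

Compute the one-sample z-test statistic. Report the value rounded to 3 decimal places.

SE = σ/√n = 15/√38 = 2.4333
z = (x̄−μ₀)/SE = (74.0−77)/2.4333 = -1.2329

test statistic = -1.233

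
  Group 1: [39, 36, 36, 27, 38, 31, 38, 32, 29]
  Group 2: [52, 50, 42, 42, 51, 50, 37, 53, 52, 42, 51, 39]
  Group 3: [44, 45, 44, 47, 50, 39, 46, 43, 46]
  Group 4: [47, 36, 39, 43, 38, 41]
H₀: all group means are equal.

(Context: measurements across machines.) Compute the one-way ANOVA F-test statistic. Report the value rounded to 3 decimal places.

Group means [34.00, 46.75, 44.89, 40.67], grand mean 42.083
SSB = Σnᵢ(x̄ᵢ−x̄)² = 932.278; SSW = ΣΣ(x−x̄ᵢ)² = 676.472
MSB = 932.278/3 = 310.7593; MSW = 676.472/32 = 21.1398
F = MSB/MSW = 14.7002
df = (3, 32)

test statistic = 14.700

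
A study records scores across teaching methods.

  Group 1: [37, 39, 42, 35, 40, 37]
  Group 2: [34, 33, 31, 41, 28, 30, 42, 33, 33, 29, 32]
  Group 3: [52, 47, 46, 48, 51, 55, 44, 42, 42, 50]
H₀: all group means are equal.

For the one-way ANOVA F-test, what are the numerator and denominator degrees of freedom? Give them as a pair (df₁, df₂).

k = 3 groups, N = 27 total
df = (k−1, N−k) = (3−1, 27−3) = (2, 24)

degrees of freedom = [2, 24]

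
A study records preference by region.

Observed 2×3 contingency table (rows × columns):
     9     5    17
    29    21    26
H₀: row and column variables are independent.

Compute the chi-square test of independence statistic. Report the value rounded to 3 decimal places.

Row totals [31, 76], col totals [38, 26, 43], n=107
χ² = (9−11.01)²/11.01 + (5−7.53)²/7.53 + (17−12.46)²/12.46 + (29−26.99)²/26.99 + (21−18.47)²/18.47 + (26−30.54)²/30.54 = 4.0467
df = 2

test statistic = 4.047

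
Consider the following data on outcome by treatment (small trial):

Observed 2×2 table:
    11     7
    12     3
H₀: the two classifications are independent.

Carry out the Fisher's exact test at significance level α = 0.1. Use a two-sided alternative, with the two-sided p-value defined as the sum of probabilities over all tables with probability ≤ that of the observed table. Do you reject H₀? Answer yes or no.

reject H₀: no

Margins: r₁=18, r₂=15, c₁=23, c₂=10, n=33
p_obs = C(18,11)·C(15,12)/C(33,23); sum pmf over tables with pmf ≤ p_obs
p-value (two-sided) = 0.28280
At α=0.1: p ≥ α → fail to reject H₀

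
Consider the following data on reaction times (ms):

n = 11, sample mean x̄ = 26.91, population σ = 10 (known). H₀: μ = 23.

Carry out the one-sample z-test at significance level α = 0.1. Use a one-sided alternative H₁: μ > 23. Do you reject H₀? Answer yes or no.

SE = σ/√n = 10/√11 = 3.0151
z = (x̄−μ₀)/SE = (26.91−23)/3.0151 = 1.2968
p-value (one-sided, H₁ greater) = 0.09735
At α=0.1: p < α → reject H₀

reject H₀: yes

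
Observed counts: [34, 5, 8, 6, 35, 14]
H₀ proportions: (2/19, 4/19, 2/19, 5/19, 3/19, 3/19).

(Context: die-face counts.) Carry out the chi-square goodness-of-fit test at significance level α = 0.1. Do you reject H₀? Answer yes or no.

n = 102; E_i = n·p_i = [10.74, 21.47, 10.74, 26.84, 16.11, 16.11]
χ² = (34−10.74)²/10.74 + (5−21.47)²/21.47 + (8−10.74)²/10.74 + (6−26.84)²/26.84 + (35−16.11)²/16.11 + (14−16.11)²/16.11 = 102.3649
df = 5
p-value (upper-tail) = 0.00000
At α=0.1: p < α → reject H₀

reject H₀: yes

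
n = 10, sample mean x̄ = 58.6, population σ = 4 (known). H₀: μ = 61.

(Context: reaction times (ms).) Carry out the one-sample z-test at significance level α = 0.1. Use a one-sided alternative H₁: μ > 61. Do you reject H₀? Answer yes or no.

SE = σ/√n = 4/√10 = 1.2649
z = (x̄−μ₀)/SE = (58.6−61)/1.2649 = -1.8974
p-value (one-sided, H₁ greater) = 0.97111
At α=0.1: p ≥ α → fail to reject H₀

reject H₀: no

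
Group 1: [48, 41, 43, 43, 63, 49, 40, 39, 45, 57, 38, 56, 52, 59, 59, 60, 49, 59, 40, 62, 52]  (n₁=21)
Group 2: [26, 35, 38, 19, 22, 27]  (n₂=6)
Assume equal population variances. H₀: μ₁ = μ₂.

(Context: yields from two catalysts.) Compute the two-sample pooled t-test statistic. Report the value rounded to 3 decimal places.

x̄₁=50.190, s₁=8.436, n₁=21
x̄₂=27.833, s₂=7.360, n₂=6
s_p² = [20·8.436² + 5·7.360²]/25 = 67.7629
SE = √(s_p²·(1/21+1/6)) = 3.8106
t = (50.190−27.833)/3.8106 = 5.8671
df = 25

test statistic = 5.867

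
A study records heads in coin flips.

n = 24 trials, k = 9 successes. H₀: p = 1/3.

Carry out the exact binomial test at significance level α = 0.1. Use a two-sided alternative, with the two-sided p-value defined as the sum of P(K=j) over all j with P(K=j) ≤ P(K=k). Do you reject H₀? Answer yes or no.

reject H₀: no

Exact binomial: n=24, k=9, p₀=1/3=0.3333
P(X=j) = C(n,j)·p₀^j·(1−p₀)^(n−j); p = Σ P(X=j) over j with P(X=j) ≤ P(X=9)
p-value (two-sided) = 0.66872
At α=0.1: p ≥ α → fail to reject H₀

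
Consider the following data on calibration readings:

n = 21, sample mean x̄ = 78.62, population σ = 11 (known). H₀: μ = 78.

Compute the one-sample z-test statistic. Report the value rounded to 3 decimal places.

test statistic = 0.258

SE = σ/√n = 11/√21 = 2.4004
z = (x̄−μ₀)/SE = (78.62−78)/2.4004 = 0.2583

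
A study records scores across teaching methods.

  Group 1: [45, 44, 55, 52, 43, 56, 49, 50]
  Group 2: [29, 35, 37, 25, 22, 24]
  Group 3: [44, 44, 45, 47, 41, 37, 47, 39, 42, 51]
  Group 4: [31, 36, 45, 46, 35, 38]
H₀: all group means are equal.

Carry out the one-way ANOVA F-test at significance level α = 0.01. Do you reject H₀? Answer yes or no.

Group means [49.25, 28.67, 43.70, 38.50], grand mean 41.133
SSB = Σnᵢ(x̄ᵢ−x̄)² = 1567.033; SSW = ΣΣ(x−x̄ᵢ)² = 688.433
MSB = 1567.033/3 = 522.3444; MSW = 688.433/26 = 26.4782
F = MSB/MSW = 19.7273
df = (3, 26)
p-value (upper-tail) = 0.00000
At α=0.01: p < α → reject H₀

reject H₀: yes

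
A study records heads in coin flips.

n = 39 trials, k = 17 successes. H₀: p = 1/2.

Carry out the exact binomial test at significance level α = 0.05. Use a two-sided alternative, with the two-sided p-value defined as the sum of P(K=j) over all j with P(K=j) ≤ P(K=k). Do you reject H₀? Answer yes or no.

reject H₀: no

Exact binomial: n=39, k=17, p₀=1/2=0.5000
P(X=j) = C(n,j)·p₀^j·(1−p₀)^(n−j); p = Σ P(X=j) over j with P(X=j) ≤ P(X=17)
p-value (two-sided) = 0.52240
At α=0.05: p ≥ α → fail to reject H₀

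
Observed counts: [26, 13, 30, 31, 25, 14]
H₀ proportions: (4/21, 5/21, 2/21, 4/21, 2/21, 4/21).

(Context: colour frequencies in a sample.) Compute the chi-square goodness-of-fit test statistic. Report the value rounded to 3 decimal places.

n = 139; E_i = n·p_i = [26.48, 33.10, 13.24, 26.48, 13.24, 26.48]
χ² = (26−26.48)²/26.48 + (13−33.10)²/33.10 + (30−13.24)²/13.24 + (31−26.48)²/26.48 + (25−13.24)²/13.24 + (14−26.48)²/26.48 = 50.5363
df = 5

test statistic = 50.536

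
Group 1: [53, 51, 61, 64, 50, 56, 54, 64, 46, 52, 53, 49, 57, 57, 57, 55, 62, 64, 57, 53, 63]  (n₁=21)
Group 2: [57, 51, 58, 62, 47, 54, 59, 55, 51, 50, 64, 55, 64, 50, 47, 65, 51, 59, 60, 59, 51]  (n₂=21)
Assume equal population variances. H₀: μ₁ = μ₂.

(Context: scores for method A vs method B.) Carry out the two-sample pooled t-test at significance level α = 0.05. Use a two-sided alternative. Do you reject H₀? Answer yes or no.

reject H₀: no

x̄₁=56.095, s₁=5.309, n₁=21
x̄₂=55.667, s₂=5.615, n₂=21
s_p² = [20·5.309² + 20·5.615²]/40 = 29.8619
SE = √(s_p²·(1/21+1/21)) = 1.6864
t = (56.095−55.667)/1.6864 = 0.2541
df = 40
p-value (two-sided) = 0.80070
At α=0.05: p ≥ α → fail to reject H₀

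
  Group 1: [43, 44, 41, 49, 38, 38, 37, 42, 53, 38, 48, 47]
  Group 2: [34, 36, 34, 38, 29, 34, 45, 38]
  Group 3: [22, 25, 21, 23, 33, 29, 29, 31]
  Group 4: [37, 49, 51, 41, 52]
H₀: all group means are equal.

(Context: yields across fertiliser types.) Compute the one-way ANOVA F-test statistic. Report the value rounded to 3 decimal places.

test statistic = 21.721

Group means [43.17, 36.00, 26.62, 46.00], grand mean 37.848
SSB = Σnᵢ(x̄ᵢ−x̄)² = 1706.701; SSW = ΣΣ(x−x̄ᵢ)² = 759.542
MSB = 1706.701/3 = 568.9003; MSW = 759.542/29 = 26.1911
F = MSB/MSW = 21.7211
df = (3, 29)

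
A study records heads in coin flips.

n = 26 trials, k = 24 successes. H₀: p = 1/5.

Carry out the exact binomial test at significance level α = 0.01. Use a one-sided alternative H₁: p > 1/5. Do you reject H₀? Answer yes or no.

Exact binomial: n=26, k=24, p₀=1/5=0.2000
P(X≥24) from Σ C(n,i)·p₀^i·(1−p₀)^(n−i)
p-value (one-sided, H₁ greater) = 0.00000
At α=0.01: p < α → reject H₀

reject H₀: yes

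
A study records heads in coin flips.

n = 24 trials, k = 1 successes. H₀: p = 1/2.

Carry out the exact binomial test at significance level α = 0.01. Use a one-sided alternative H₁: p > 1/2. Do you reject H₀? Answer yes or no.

Exact binomial: n=24, k=1, p₀=1/2=0.5000
P(X≥1) from Σ C(n,i)·p₀^i·(1−p₀)^(n−i)
p-value (one-sided, H₁ greater) = 1.00000
At α=0.01: p ≥ α → fail to reject H₀

reject H₀: no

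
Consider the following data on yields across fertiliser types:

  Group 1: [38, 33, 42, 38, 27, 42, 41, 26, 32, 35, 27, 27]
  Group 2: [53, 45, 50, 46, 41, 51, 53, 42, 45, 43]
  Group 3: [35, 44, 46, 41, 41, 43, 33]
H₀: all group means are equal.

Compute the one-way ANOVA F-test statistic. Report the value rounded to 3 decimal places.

Group means [34.00, 46.90, 40.43], grand mean 40.000
SSB = Σnᵢ(x̄ᵢ−x̄)² = 909.386; SSW = ΣΣ(x−x̄ᵢ)² = 744.614
MSB = 909.386/2 = 454.6929; MSW = 744.614/26 = 28.6390
F = MSB/MSW = 15.8767
df = (2, 26)

test statistic = 15.877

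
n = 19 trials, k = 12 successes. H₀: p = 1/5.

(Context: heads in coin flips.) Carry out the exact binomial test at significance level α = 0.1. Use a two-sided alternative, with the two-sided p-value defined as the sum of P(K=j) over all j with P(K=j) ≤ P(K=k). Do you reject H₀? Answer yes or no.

Exact binomial: n=19, k=12, p₀=1/5=0.2000
P(X=j) = C(n,j)·p₀^j·(1−p₀)^(n−j); p = Σ P(X=j) over j with P(X=j) ≤ P(X=12)
p-value (two-sided) = 0.00005
At α=0.1: p < α → reject H₀

reject H₀: yes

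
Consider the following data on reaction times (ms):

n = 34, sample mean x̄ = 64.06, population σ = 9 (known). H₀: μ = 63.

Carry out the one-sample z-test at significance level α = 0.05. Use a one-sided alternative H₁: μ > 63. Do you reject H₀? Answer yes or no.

SE = σ/√n = 9/√34 = 1.5435
z = (x̄−μ₀)/SE = (64.06−63)/1.5435 = 0.6868
p-value (one-sided, H₁ greater) = 0.24612
At α=0.05: p ≥ α → fail to reject H₀

reject H₀: no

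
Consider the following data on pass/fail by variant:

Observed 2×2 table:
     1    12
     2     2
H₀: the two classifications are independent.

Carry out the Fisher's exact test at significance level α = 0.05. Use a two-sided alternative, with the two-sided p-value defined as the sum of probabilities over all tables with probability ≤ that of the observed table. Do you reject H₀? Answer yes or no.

reject H₀: no

Margins: r₁=13, r₂=4, c₁=3, c₂=14, n=17
p_obs = C(13,1)·C(4,2)/C(17,3); sum pmf over tables with pmf ≤ p_obs
p-value (two-sided) = 0.12059
At α=0.05: p ≥ α → fail to reject H₀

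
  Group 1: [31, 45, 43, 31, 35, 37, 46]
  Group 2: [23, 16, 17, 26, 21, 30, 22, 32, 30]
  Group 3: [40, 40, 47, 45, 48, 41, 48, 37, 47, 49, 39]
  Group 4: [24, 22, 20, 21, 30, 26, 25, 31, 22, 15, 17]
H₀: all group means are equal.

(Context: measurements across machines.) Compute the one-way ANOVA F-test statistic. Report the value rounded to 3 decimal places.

test statistic = 38.881

Group means [38.29, 24.11, 43.73, 23.00], grand mean 32.079
SSB = Σnᵢ(x̄ᵢ−x̄)² = 3240.264; SSW = ΣΣ(x−x̄ᵢ)² = 944.499
MSB = 3240.264/3 = 1080.0880; MSW = 944.499/34 = 27.7794
F = MSB/MSW = 38.8809
df = (3, 34)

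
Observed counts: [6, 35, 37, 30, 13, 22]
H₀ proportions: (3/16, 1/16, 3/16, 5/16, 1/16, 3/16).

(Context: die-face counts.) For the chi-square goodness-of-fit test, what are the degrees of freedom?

degrees of freedom = 5

df = k − 1 = 6 − 1 = 5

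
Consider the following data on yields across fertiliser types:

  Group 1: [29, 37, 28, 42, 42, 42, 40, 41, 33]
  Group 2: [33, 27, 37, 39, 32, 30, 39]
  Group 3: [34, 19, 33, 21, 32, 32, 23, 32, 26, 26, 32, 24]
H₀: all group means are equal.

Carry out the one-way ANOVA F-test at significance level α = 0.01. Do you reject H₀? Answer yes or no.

Group means [37.11, 33.86, 27.83], grand mean 32.321
SSB = Σnᵢ(x̄ᵢ−x̄)² = 464.694; SSW = ΣΣ(x−x̄ᵢ)² = 693.413
MSB = 464.694/2 = 232.3472; MSW = 693.413/25 = 27.7365
F = MSB/MSW = 8.3769
df = (2, 25)
p-value (upper-tail) = 0.00164
At α=0.01: p < α → reject H₀

reject H₀: yes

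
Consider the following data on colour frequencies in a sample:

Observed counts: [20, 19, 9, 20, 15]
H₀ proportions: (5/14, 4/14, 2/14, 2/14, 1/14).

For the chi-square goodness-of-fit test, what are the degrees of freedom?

degrees of freedom = 4

df = k − 1 = 5 − 1 = 4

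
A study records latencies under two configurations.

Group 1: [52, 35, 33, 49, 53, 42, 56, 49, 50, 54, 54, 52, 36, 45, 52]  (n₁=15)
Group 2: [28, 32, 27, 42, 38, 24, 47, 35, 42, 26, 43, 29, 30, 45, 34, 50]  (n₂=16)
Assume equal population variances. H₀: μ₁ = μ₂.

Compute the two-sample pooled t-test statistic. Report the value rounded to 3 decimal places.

x̄₁=47.467, s₁=7.530, n₁=15
x̄₂=35.750, s₂=8.234, n₂=16
s_p² = [14·7.530² + 15·8.234²]/29 = 62.4391
SE = √(s_p²·(1/15+1/16)) = 2.8399
t = (47.467−35.750)/2.8399 = 4.1257
df = 29

test statistic = 4.126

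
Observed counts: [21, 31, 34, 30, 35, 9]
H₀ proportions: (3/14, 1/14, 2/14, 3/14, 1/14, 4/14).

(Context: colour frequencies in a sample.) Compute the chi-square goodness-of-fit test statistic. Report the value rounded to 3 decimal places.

test statistic = 122.734

n = 160; E_i = n·p_i = [34.29, 11.43, 22.86, 34.29, 11.43, 45.71]
χ² = (21−34.29)²/34.29 + (31−11.43)²/11.43 + (34−22.86)²/22.86 + (30−34.29)²/34.29 + (35−11.43)²/11.43 + (9−45.71)²/45.71 = 122.7344
df = 5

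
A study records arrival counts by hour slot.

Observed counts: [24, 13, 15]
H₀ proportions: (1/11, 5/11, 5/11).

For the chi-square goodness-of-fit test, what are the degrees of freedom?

degrees of freedom = 2

df = k − 1 = 3 − 1 = 2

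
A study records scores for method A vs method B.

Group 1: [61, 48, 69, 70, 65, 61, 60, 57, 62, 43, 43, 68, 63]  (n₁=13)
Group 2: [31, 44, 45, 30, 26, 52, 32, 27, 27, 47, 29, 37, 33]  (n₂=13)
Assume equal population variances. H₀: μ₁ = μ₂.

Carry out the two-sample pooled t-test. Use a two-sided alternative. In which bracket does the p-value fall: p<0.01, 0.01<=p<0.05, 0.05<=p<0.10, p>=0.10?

p-value bracket: p<0.01

x̄₁=59.231, s₁=9.167, n₁=13
x̄₂=35.385, s₂=8.732, n₂=13
s_p² = [12·9.167² + 12·8.732²]/24 = 80.1410
SE = √(s_p²·(1/13+1/13)) = 3.5113
t = (59.231−35.385)/3.5113 = 6.7912
df = 24
p-value (two-sided) = 0.00000
→ bracket: p<0.01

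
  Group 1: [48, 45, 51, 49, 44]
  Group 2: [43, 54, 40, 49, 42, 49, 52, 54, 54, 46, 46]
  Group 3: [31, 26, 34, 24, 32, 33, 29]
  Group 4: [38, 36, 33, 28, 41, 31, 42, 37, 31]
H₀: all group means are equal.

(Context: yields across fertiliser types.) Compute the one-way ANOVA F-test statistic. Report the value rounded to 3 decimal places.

Group means [47.40, 48.09, 29.86, 35.22], grand mean 40.375
SSB = Σnᵢ(x̄ᵢ−x̄)² = 1914.978; SSW = ΣΣ(x−x̄ᵢ)² = 558.522
MSB = 1914.978/3 = 638.3261; MSW = 558.522/28 = 19.9472
F = MSB/MSW = 32.0008
df = (3, 28)

test statistic = 32.001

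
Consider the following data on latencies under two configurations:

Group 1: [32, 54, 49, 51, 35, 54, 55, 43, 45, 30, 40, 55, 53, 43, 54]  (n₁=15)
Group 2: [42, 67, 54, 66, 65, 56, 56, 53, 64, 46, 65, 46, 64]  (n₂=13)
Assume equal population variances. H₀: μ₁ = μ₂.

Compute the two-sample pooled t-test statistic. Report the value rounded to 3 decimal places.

x̄₁=46.200, s₁=8.719, n₁=15
x̄₂=57.231, s₂=8.662, n₂=13
s_p² = [14·8.719² + 12·8.662²]/26 = 75.5657
SE = √(s_p²·(1/15+1/13)) = 3.2940
t = (46.200−57.231)/3.2940 = -3.3487
df = 26

test statistic = -3.349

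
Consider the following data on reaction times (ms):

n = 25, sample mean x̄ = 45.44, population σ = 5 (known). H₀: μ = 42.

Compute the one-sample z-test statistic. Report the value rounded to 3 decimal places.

test statistic = 3.440

SE = σ/√n = 5/√25 = 1.0000
z = (x̄−μ₀)/SE = (45.44−42)/1.0000 = 3.4400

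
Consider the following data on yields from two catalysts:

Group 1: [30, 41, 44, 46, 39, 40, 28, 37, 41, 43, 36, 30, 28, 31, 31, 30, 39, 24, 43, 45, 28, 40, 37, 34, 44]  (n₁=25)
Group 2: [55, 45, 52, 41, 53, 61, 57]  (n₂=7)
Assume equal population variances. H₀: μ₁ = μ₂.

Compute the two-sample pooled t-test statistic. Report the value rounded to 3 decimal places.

x̄₁=36.360, s₁=6.467, n₁=25
x̄₂=52.000, s₂=6.904, n₂=7
s_p² = [24·6.467² + 6·6.904²]/30 = 42.9920
SE = √(s_p²·(1/25+1/7)) = 2.8038
t = (36.360−52.000)/2.8038 = -5.5781
df = 30

test statistic = -5.578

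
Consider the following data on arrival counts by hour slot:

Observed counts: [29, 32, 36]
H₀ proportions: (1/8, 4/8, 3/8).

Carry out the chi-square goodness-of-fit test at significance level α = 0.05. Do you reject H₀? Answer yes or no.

reject H₀: yes

n = 97; E_i = n·p_i = [12.12, 48.50, 36.38]
χ² = (29−12.12)²/12.12 + (32−48.50)²/48.50 + (36−36.38)²/36.38 = 29.1031
df = 2
p-value (upper-tail) = 0.00000
At α=0.05: p < α → reject H₀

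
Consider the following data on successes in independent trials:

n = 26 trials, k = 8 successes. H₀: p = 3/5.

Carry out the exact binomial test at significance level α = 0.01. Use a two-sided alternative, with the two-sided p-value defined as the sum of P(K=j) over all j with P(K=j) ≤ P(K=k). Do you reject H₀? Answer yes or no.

reject H₀: yes

Exact binomial: n=26, k=8, p₀=3/5=0.6000
P(X=j) = C(n,j)·p₀^j·(1−p₀)^(n−j); p = Σ P(X=j) over j with P(X=j) ≤ P(X=8)
p-value (two-sided) = 0.00405
At α=0.01: p < α → reject H₀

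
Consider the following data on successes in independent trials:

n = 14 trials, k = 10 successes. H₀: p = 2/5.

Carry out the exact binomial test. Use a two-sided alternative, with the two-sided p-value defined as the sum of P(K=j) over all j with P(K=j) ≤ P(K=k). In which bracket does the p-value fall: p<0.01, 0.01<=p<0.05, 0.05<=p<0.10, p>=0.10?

p-value bracket: 0.01<=p<0.05

Exact binomial: n=14, k=10, p₀=2/5=0.4000
P(X=j) = C(n,j)·p₀^j·(1−p₀)^(n−j); p = Σ P(X=j) over j with P(X=j) ≤ P(X=10)
p-value (two-sided) = 0.02561
→ bracket: 0.01<=p<0.05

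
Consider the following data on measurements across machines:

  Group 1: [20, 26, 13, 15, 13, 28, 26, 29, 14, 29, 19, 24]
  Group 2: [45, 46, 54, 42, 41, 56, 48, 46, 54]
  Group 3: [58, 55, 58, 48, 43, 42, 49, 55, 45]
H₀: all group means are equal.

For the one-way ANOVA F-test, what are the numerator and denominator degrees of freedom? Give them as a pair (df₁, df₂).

k = 3 groups, N = 30 total
df = (k−1, N−k) = (3−1, 30−3) = (2, 27)

degrees of freedom = [2, 27]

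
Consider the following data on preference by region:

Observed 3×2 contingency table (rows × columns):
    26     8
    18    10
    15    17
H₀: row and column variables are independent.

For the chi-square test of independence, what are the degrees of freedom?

degrees of freedom = 2

df = (r−1)(c−1) = (3−1)·(2−1) = 2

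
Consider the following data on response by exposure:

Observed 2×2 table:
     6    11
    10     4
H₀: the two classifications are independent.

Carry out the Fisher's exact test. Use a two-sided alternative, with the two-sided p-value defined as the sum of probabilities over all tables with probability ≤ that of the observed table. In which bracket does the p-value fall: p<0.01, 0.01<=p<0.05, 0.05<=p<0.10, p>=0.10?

p-value bracket: 0.05<=p<0.10

Margins: r₁=17, r₂=14, c₁=16, c₂=15, n=31
p_obs = C(17,6)·C(14,10)/C(31,16); sum pmf over tables with pmf ≤ p_obs
p-value (two-sided) = 0.07317
→ bracket: 0.05<=p<0.10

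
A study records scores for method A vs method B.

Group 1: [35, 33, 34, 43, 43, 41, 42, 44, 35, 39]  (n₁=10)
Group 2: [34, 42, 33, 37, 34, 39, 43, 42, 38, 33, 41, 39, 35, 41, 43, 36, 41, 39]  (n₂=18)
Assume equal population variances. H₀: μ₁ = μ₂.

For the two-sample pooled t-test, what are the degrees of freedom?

degrees of freedom = 26

df = n₁ + n₂ − 2 = 10 + 18 − 2 = 26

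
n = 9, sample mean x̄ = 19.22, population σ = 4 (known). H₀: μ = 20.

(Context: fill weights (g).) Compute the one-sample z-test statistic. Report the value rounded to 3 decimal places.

SE = σ/√n = 4/√9 = 1.3333
z = (x̄−μ₀)/SE = (19.22−20)/1.3333 = -0.5850

test statistic = -0.585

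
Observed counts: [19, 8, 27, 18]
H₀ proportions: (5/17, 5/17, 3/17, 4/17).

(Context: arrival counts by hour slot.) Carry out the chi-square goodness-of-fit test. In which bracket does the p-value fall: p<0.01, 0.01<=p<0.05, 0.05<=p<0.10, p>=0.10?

n = 72; E_i = n·p_i = [21.18, 21.18, 12.71, 16.94]
χ² = (19−21.18)²/21.18 + (8−21.18)²/21.18 + (27−12.71)²/12.71 + (18−16.94)²/16.94 = 24.5694
df = 3
p-value (upper-tail) = 0.00002
→ bracket: p<0.01

p-value bracket: p<0.01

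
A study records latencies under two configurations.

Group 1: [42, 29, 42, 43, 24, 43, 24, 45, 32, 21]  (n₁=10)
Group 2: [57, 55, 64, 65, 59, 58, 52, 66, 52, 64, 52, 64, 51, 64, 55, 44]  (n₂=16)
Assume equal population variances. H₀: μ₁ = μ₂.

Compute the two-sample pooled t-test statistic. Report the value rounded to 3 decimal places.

x̄₁=34.500, s₁=9.466, n₁=10
x̄₂=57.625, s₂=6.469, n₂=16
s_p² = [9·9.466² + 15·6.469²]/24 = 59.7604
SE = √(s_p²·(1/10+1/16)) = 3.1163
t = (34.500−57.625)/3.1163 = -7.4208
df = 24

test statistic = -7.421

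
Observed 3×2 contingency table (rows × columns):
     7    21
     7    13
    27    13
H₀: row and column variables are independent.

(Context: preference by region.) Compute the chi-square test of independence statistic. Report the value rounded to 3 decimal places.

Row totals [28, 20, 40], col totals [41, 47], n=88
χ² = (7−13.05)²/13.05 + (21−14.95)²/14.95 + (7−9.32)²/9.32 + (13−10.68)²/10.68 + (27−18.64)²/18.64 + (13−21.36)²/21.36 = 13.3530
df = 2

test statistic = 13.353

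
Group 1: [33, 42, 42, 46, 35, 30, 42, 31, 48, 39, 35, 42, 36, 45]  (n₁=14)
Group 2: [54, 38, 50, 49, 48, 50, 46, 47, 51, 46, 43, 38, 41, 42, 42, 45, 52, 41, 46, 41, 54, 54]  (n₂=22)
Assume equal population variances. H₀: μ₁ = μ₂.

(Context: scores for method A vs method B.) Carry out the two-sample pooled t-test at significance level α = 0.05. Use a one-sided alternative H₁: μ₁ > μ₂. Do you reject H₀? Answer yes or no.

x̄₁=39.000, s₁=5.711, n₁=14
x̄₂=46.273, s₂=5.082, n₂=22
s_p² = [13·5.711² + 21·5.082²]/34 = 28.4225
SE = √(s_p²·(1/14+1/22)) = 1.8227
t = (39.000−46.273)/1.8227 = -3.9902
df = 34
p-value (one-sided, H₁ greater) = 0.99983
At α=0.05: p ≥ α → fail to reject H₀

reject H₀: no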